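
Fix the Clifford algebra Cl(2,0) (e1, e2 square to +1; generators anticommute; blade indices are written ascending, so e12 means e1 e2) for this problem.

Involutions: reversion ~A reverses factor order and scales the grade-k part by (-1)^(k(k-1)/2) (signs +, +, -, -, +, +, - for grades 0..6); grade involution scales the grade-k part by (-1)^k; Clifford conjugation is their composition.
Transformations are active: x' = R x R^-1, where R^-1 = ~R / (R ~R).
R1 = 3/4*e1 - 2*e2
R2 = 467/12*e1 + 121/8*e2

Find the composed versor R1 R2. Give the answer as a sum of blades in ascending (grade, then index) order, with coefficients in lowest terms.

Distribute over the terms of R1 (each basis-blade product reordered to ascending indices, repeated generators contracted through their squares):
(3/4*e1) R2 = 467/16 + 363/32*e12
(-2*e2) R2 = -121/4 + 467/6*e12
Summing the partial products and collecting blades:
Answer: -17/16 + 8561/96*e12


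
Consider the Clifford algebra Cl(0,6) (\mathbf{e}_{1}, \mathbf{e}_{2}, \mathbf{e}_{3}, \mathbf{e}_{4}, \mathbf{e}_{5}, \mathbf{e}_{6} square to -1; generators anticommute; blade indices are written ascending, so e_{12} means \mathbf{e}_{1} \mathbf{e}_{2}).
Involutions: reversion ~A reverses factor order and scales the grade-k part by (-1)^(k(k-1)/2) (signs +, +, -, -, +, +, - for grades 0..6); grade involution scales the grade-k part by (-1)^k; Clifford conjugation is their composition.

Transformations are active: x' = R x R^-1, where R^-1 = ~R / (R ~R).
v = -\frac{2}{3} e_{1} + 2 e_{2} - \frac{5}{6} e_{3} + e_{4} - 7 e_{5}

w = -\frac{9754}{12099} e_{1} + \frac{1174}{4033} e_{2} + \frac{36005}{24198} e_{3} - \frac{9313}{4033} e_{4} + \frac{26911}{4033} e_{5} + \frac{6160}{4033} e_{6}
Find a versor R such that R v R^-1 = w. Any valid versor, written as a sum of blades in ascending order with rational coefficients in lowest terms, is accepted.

Reasoning: v^2 = w^2 = -\frac{1985}{36} since conjugation preserves the quadratic form; R = v + w = -\frac{5940}{4033} e_{1} + \frac{9240}{4033} e_{2} + \frac{2640}{4033} e_{3} - \frac{5280}{4033} e_{4} - \frac{1320}{4033} e_{5} + \frac{6160}{4033} e_{6} is then valid when invertible, keeping its own part and reversing (v - w)/2.
Answer: -\frac{5940}{4033} e_{1} + \frac{9240}{4033} e_{2} + \frac{2640}{4033} e_{3} - \frac{5280}{4033} e_{4} - \frac{1320}{4033} e_{5} + \frac{6160}{4033} e_{6}


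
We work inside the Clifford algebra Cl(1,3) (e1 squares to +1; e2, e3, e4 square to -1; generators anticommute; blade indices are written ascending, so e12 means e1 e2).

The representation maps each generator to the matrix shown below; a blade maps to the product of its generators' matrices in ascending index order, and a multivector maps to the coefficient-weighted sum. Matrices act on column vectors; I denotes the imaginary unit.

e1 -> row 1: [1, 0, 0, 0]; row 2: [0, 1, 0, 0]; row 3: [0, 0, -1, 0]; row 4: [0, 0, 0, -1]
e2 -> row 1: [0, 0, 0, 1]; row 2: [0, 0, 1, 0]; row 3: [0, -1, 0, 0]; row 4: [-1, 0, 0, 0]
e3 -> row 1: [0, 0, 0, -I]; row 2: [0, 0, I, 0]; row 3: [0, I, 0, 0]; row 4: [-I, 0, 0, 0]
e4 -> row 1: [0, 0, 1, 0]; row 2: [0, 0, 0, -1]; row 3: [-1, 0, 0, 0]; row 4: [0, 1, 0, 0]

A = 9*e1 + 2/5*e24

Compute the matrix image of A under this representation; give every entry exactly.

Bivector images (products of the table entries): rho(e24) = rho(e2)rho(e4) = row 1: [0, 1, 0, 0]; row 2: [-1, 0, 0, 0]; row 3: [0, 0, 0, 1]; row 4: [0, 0, -1, 0].
M = (9)*rho(e1) + (2/5)*rho(e24), summed entrywise:
Answer: row 1: [9, 2/5, 0, 0]; row 2: [-2/5, 9, 0, 0]; row 3: [0, 0, -9, 2/5]; row 4: [0, 0, -2/5, -9]


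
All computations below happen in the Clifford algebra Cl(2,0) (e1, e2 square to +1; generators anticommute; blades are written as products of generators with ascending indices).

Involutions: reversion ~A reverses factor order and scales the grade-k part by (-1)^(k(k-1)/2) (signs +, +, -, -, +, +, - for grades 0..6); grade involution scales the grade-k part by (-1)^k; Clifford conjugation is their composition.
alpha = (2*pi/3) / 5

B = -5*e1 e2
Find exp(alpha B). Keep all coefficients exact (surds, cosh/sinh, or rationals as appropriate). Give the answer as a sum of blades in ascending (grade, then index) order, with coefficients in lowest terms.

B^2 = (-5)^2*(e1 e2)^2 = 25*(-1) = -25 (a basis 2-blade squares to minus the product of its generators' squares).
B^2 = -25 — the negative square puts this in the circular regime; l = 5, alpha*l = 2*pi/3, so exp(alpha B) = cos(2*pi/3) + (sin(2*pi/3)/5)*B = -1/2 + (sqrt(3)/10)*B.
Answer: -1/2 - sqrt(3)/2*e1 e2


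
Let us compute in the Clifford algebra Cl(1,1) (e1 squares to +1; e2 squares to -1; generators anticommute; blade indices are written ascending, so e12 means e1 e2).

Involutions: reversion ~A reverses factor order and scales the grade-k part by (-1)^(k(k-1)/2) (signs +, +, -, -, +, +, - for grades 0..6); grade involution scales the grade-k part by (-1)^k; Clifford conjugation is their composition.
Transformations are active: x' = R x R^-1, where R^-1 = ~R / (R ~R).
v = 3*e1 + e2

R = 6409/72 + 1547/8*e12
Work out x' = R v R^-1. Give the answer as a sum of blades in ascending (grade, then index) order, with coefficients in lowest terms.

~R = 6409/72 - 1547/8*e12, and R ~R = -19096831/648, so R^-1 = ~R / (-19096831/648).
R v = 221/3*e1 - 4420/9*e2
Answer: -1347/391*e1 + 769/391*e2


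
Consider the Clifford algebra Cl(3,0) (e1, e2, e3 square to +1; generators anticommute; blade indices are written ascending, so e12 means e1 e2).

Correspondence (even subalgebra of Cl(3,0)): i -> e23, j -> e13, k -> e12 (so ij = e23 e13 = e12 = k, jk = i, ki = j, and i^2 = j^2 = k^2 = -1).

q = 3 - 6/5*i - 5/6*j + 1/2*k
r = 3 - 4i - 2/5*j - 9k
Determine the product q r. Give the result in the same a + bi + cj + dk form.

In blades: q = 3 + 1/2*e12 - 5/6*e13 - 6/5*e23, r = 3 - 9*e12 - 2/5*e13 - 4*e23.
Distribute q over r term by term (generator squares from the signature, products reordered to ascending indices): (3)*r = 9 - 27*e12 - 6/5*e13 - 12*e23; (1/2*e12)*r = 9/2 + 3/2*e12 - 2*e13 + 1/5*e23; (-5/6*e13)*r = -1/3 - 10/3*e12 - 5/2*e13 + 15/2*e23; (-6/5*e23)*r = -24/5 + 12/25*e12 - 54/5*e13 - 18/5*e23.
Sum: 251/30 - 4253/150*e12 - 33/2*e13 - 79/10*e23; translating back through the correspondence:
Answer: 251/30 - 79/10*i - 33/2*j - 4253/150*k


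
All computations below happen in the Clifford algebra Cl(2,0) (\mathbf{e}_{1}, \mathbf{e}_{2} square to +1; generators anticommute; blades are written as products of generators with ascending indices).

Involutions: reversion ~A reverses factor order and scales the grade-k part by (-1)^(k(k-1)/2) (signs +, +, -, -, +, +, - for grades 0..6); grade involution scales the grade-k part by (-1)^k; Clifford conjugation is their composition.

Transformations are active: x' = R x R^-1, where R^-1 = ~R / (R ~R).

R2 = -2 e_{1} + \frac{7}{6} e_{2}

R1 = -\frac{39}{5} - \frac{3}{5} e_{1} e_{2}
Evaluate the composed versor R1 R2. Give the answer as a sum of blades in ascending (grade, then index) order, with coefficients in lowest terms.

Distribute over the terms of R1 (each basis-blade product reordered to ascending indices, repeated generators contracted through their squares):
(-\frac{39}{5}) R2 = \frac{78}{5} e_{1} - \frac{91}{10} e_{2}
(-\frac{3}{5} e_{1} e_{2}) R2 = -\frac{7}{10} e_{1} - \frac{6}{5} e_{2}
Summing the partial products and collecting blades:
Answer: \frac{149}{10} e_{1} - \frac{103}{10} e_{2}


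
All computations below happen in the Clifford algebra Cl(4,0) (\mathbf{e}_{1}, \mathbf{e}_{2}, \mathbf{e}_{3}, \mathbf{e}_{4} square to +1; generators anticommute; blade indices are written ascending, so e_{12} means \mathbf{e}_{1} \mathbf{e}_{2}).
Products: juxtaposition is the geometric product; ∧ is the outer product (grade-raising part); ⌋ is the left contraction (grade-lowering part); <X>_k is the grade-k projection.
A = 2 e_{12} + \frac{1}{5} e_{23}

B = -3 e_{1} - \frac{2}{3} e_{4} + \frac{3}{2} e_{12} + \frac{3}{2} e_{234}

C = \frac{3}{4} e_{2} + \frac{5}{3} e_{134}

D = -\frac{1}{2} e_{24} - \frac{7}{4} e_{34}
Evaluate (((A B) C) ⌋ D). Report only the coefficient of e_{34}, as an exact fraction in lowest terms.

step 1: -3 + 6 e_{2} - \frac{3}{10} e_{4} - \frac{3}{10} e_{13} - \frac{3}{5} e_{123} - \frac{4}{3} e_{124} + 3 e_{134} - \frac{2}{15} e_{234}
step 2: -\frac{1}{2} - \frac{9}{4} e_{2} + \frac{1}{2} e_{4} - \frac{2}{9} e_{12} - \frac{1}{20} e_{13} + e_{14} + \frac{20}{9} e_{23} - \frac{31}{40} e_{24} - \frac{1}{10} e_{34} + \frac{9}{40} e_{123} - 5 e_{134} - \frac{31}{4} e_{1234}
step 3: -\frac{9}{16} + \frac{1}{4} e_{2} + \frac{7}{8} e_{3} + \frac{9}{8} e_{4} + \frac{1}{4} e_{24} + \frac{7}{8} e_{34}
Answer: \frac{7}{8}


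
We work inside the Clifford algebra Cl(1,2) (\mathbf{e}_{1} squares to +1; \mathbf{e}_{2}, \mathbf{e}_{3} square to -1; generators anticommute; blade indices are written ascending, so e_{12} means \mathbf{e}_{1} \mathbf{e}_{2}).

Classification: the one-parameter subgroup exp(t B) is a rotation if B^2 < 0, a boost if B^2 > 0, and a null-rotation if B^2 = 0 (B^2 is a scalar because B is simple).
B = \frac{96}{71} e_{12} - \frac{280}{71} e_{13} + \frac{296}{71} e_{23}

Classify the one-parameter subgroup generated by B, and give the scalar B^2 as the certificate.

B^2 term by term: the squares give (\frac{96}{71})^2*(e_{12})^2 + (-\frac{280}{71})^2*(e_{13})^2 + (\frac{296}{71})^2*(e_{23})^2 = \frac{9216}{5041}*(+1) + \frac{78400}{5041}*(+1) + \frac{87616}{5041}*(-1) = 0 (each basis 2-blade squares to minus the product of its generators' squares); cross terms between blades sharing an index anticommute and cancel. So B^2 = 0.
Answer: null-rotation, certificate B^2 = 0. The invariant at work: B^2 = 0 is unchanged by conjugation, hence its sign classifies the subgroup whatever basis B is written in.


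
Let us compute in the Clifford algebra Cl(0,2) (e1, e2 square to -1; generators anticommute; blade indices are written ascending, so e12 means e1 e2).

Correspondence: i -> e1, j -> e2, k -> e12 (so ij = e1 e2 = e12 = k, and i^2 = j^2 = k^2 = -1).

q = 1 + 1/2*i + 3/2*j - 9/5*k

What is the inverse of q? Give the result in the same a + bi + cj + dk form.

In blades: q = 1 + 1/2*e1 + 3/2*e2 - 9/5*e12.
With qbar = 1 - 1/2*e1 - 3/2*e2 + 9/5*e12 (scalar fixed, mapped units negated), q qbar = 337/50 (the sum of squared coefficients), so q^-1 = qbar / (337/50) = 50/337 - 25/337*e1 - 75/337*e2 + 90/337*e12; translating back:
Answer: 50/337 - 25/337*i - 75/337*j + 90/337*k


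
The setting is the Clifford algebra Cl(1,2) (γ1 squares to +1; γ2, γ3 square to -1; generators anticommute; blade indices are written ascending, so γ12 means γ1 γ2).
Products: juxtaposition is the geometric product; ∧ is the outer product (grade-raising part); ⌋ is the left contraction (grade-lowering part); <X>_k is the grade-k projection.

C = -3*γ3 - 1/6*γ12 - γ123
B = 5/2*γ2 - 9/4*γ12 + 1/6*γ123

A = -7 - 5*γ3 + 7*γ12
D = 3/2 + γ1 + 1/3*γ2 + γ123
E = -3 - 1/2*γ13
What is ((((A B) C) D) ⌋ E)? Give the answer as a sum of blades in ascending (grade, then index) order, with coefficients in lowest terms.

step 1: -63/4 - 35/2*γ1 - 35/2*γ2 + 7/6*γ3 + 199/12*γ12 + 25/2*γ23 + 121/12*γ123
step 2: 779/72 + 185/12*γ1 + 485/12*γ2 + 2087/72*γ3 + 817/24*γ12 + 815/12*γ13 + 70*γ23 - 1231/36*γ123
step 3: 7541/144 - 3413/72*γ1 - 8149/216*γ2 + 527/16*γ3 - 1901/144*γ12 + 5503/54*γ13 + 16537/216*γ23 + 62/9*γ123
step 4: -89881/432 - 527/32*γ1 + 3413/144*γ3 - 7541/288*γ13
Answer: -89881/432 - 527/32*γ1 + 3413/144*γ3 - 7541/288*γ13


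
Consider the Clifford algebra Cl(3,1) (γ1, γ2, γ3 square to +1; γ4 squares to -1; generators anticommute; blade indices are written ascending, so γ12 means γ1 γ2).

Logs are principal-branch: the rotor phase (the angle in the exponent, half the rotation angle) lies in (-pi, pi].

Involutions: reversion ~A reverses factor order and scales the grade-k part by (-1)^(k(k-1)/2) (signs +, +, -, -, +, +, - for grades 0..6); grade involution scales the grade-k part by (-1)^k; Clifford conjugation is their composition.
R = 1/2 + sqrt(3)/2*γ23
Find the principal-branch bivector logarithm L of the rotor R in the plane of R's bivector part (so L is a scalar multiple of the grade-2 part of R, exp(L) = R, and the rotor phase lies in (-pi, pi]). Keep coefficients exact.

The scalar part of R is 1/2, so the principal-branch rotor phase is pinned; divide the bivector part by its sine to get the unit plane — L is the phase times that plane.
Concretely: cos(phase) = 1/2 gives phase = ±pi/3, and since phase/sin(phase) is even the sign is immaterial: L = (phase/sin(phase)) * <R>_2 = (2*sqrt(3)*pi/9) * <R>_2.
Answer: pi/3*γ23


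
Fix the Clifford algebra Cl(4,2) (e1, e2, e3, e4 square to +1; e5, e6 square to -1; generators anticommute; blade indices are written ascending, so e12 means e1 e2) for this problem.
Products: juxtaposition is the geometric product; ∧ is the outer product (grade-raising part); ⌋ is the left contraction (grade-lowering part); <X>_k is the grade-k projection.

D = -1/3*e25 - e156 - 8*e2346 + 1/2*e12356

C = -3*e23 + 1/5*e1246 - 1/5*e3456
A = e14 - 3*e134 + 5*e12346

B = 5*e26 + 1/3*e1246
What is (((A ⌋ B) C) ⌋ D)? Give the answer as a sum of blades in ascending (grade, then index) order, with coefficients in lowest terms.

step 1: 1/3*e26
step 2: -1/15*e14 - e36 - 1/15*e2345
step 3: -8*e24 + 1/2*e125
Answer: -8*e24 + 1/2*e125


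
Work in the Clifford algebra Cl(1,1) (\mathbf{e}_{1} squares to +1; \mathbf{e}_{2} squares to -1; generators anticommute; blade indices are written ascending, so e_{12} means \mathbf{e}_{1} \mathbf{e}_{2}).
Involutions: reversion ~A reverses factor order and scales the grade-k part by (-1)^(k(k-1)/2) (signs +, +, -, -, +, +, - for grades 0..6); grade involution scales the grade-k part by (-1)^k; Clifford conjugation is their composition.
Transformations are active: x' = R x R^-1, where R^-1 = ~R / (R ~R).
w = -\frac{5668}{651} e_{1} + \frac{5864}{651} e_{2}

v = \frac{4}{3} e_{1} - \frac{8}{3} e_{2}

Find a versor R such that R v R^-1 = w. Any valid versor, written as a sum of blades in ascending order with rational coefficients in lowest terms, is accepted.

Here q(v) = q(w) = -\frac{16}{3}; the classical choice R = v + w = -\frac{1600}{217} e_{1} + \frac{1376}{217} e_{2} then realises v -> w under the sandwich.
Answer: -\frac{1600}{217} e_{1} + \frac{1376}{217} e_{2}


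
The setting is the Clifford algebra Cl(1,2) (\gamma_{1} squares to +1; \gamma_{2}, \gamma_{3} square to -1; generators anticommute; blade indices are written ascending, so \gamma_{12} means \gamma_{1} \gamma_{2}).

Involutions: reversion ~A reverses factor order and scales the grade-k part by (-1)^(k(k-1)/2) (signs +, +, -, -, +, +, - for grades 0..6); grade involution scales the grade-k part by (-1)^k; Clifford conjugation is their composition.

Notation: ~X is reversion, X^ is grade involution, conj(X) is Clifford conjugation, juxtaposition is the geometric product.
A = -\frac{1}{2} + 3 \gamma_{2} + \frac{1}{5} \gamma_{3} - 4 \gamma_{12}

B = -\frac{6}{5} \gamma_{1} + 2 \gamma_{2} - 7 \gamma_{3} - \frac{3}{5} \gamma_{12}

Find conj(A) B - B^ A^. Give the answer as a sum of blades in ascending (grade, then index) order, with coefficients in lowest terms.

first term: \frac{11}{5} - \frac{28}{5} \gamma_{1} + \frac{19}{5} \gamma_{2} + \frac{7}{2} \gamma_{3} - \frac{33}{10} \gamma_{12} - \frac{6}{25} \gamma_{13} + \frac{107}{5} \gamma_{23} - \frac{697}{25} \gamma_{123}
second term: -\frac{11}{5} + \frac{28}{5} \gamma_{1} - \frac{19}{5} \gamma_{2} - \frac{7}{2} \gamma_{3} - \frac{33}{10} \gamma_{12} - \frac{6}{25} \gamma_{13} + \frac{107}{5} \gamma_{23} - \frac{697}{25} \gamma_{123}
Answer: \frac{22}{5} - \frac{56}{5} \gamma_{1} + \frac{38}{5} \gamma_{2} + 7 \gamma_{3}


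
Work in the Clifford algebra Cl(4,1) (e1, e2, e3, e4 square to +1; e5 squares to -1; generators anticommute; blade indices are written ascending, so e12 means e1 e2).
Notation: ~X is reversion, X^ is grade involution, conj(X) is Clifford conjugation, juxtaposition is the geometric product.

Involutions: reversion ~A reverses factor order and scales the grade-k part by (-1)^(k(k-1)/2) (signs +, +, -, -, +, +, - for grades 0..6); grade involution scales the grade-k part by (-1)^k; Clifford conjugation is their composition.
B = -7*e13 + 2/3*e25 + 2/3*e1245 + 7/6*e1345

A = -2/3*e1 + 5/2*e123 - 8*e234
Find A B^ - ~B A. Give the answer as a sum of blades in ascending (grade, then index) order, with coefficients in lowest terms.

first term: -35/2*e2 + 14/3*e3 + 56*e124 - 88/9*e125 + 11/3*e135 + 89/36*e245 - 70/9*e345
second term: 35/2*e2 + 14/3*e3 + 56*e124 - 80/9*e125 + 11/3*e135 + 121/36*e245 - 56/9*e345
Answer: -35*e2 - 8/9*e125 - 8/9*e245 - 14/9*e345


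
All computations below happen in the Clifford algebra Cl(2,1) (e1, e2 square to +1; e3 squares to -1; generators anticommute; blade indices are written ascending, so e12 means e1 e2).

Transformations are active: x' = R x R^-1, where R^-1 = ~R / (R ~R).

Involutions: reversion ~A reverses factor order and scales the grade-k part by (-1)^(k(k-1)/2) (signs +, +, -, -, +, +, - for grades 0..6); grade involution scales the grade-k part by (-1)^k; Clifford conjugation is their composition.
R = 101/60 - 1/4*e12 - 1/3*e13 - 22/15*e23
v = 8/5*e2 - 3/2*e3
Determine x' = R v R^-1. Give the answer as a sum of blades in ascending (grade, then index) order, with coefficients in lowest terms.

~R = 101/60 + 1/4*e12 + 1/3*e13 + 22/15*e23, and R ~R = 1141/1800, so R^-1 = ~R / (1141/1800).
R v = -9/10*e1 + 37/75*e2 - 107/600*e3 + 109/120*e123
Answer: -94/163*e1 + 74/1141*e2 - 1867/11410*e3


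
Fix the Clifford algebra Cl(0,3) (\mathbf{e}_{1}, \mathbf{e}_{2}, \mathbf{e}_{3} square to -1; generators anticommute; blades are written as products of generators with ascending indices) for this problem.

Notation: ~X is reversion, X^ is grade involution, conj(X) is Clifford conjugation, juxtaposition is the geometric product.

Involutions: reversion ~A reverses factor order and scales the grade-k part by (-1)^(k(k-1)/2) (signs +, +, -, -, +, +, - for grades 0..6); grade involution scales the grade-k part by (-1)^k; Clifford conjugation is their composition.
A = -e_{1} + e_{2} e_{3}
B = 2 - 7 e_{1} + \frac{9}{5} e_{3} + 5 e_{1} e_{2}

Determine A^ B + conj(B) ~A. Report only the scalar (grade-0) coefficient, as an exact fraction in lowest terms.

first term: 7 + 2 e_{1} - \frac{34}{5} e_{2} + \frac{34}{5} e_{1} e_{3} + 2 e_{2} e_{3} - 7 e_{1} e_{2} e_{3}
second term: 7 - 2 e_{1} + \frac{34}{5} e_{2} - \frac{34}{5} e_{1} e_{3} - 2 e_{2} e_{3} - 7 e_{1} e_{2} e_{3}
Answer: 14


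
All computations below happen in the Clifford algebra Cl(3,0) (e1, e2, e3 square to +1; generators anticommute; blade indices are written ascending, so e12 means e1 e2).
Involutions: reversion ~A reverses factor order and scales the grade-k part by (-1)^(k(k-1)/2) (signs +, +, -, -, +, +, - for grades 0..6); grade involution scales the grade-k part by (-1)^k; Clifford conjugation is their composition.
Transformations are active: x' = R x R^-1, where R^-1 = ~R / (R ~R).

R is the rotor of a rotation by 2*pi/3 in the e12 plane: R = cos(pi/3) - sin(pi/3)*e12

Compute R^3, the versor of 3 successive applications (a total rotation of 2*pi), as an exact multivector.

Rotor phase runs at HALF the rotation angle; powers of one rotor simply add phase, so after 3 steps in e12 the phase is 3*pi/3 = pi and R^3 = cos(pi) - sin(pi)*e12.
cos(pi) = -1 and sin(pi) = 0, so R^3 = -1. The total rotation 2*pi is 1 full turn, so every vector returns to itself, yet the rotor is -1, on the OTHER sheet of the double cover (an odd number of 2*pi turns).
Answer: -1


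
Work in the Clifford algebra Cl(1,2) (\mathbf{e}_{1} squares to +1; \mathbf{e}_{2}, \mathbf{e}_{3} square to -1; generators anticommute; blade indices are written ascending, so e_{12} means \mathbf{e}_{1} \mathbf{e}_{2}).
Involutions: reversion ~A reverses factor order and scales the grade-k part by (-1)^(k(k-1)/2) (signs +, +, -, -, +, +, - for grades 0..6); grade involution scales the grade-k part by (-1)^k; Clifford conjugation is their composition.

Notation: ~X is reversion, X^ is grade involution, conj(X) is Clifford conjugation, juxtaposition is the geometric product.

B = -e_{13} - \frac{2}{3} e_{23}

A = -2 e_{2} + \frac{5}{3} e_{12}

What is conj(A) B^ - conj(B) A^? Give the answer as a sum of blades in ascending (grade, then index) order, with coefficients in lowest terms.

first term: \frac{4}{3} e_{3} - \frac{10}{9} e_{13} - \frac{5}{3} e_{23} + 2 e_{123}
second term: \frac{4}{3} e_{3} + \frac{10}{9} e_{13} + \frac{5}{3} e_{23} - 2 e_{123}
Answer: -\frac{20}{9} e_{13} - \frac{10}{3} e_{23} + 4 e_{123}


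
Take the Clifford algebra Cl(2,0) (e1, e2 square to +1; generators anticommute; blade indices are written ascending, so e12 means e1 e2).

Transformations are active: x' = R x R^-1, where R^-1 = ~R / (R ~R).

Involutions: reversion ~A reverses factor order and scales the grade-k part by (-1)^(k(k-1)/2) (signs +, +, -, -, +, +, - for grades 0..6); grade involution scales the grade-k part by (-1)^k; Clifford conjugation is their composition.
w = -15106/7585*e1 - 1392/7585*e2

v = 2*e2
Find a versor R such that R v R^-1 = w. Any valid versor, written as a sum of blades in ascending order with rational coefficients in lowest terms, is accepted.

Since q(v) = q(w) = 4, the sum R = v + w = -15106/7585*e1 + 13778/7585*e2 does the job whenever invertible.
Answer: -15106/7585*e1 + 13778/7585*e2


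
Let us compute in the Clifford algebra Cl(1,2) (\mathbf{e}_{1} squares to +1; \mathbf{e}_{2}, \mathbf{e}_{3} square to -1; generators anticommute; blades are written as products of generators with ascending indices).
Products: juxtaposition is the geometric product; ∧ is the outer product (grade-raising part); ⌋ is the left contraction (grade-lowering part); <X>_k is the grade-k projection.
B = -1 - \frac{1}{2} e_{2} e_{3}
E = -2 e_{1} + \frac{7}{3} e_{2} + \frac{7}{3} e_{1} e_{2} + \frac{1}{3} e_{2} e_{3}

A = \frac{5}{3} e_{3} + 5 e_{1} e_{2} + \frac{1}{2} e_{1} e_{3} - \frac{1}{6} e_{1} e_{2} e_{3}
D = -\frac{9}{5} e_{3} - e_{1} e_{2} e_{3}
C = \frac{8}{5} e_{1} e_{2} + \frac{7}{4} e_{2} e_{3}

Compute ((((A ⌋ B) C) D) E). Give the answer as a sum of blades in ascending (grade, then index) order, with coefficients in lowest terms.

step 1: -\frac{5}{6} e_{2}
step 2: -\frac{4}{3} e_{1} + \frac{35}{24} e_{3}
step 3: \frac{21}{8} + \frac{35}{24} e_{1} e_{2} + \frac{12}{5} e_{1} e_{3} + \frac{4}{3} e_{2} e_{3}
step 4: \frac{71}{24} - \frac{623}{72} e_{1} + \frac{217}{24} e_{2} + \frac{356}{45} e_{3} + \frac{277}{40} e_{1} e_{2} + \frac{21}{8} e_{1} e_{3} + \frac{259}{40} e_{2} e_{3} - \frac{124}{15} e_{1} e_{2} e_{3}
Answer: \frac{71}{24} - \frac{623}{72} e_{1} + \frac{217}{24} e_{2} + \frac{356}{45} e_{3} + \frac{277}{40} e_{1} e_{2} + \frac{21}{8} e_{1} e_{3} + \frac{259}{40} e_{2} e_{3} - \frac{124}{15} e_{1} e_{2} e_{3}


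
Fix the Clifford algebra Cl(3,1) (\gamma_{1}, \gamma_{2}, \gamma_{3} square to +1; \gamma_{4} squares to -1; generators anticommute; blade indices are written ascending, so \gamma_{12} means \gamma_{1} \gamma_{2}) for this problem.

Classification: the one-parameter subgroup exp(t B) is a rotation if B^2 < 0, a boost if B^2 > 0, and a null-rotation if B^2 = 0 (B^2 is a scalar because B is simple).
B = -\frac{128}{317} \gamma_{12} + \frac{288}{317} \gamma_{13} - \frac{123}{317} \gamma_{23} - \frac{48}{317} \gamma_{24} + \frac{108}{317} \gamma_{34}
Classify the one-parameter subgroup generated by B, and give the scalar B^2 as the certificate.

B^2 term by term: the squares give (-\frac{128}{317})^2*(\gamma_{12})^2 + (\frac{288}{317})^2*(\gamma_{13})^2 + (-\frac{123}{317})^2*(\gamma_{23})^2 + (-\frac{48}{317})^2*(\gamma_{24})^2 + (\frac{108}{317})^2*(\gamma_{34})^2 = \frac{16384}{100489}*(-1) + \frac{82944}{100489}*(-1) + \frac{15129}{100489}*(-1) + \frac{2304}{100489}*(+1) + \frac{11664}{100489}*(+1) = -1 (each basis 2-blade squares to minus the product of its generators' squares); cross terms between blades sharing an index anticommute and cancel; the commuting (index-disjoint) pairs give grade-4 terms 2*c*c'*(blade product), which cancel blade by blade — \gamma_{1234}: -\frac{27648}{100489} + \frac{27648}{100489} = 0 — confirming B is simple. So B^2 = -1.
Answer: rotation, certificate B^2 = -1. Because -1 is invariant under every versor sandwich, the classification follows from its sign alone.


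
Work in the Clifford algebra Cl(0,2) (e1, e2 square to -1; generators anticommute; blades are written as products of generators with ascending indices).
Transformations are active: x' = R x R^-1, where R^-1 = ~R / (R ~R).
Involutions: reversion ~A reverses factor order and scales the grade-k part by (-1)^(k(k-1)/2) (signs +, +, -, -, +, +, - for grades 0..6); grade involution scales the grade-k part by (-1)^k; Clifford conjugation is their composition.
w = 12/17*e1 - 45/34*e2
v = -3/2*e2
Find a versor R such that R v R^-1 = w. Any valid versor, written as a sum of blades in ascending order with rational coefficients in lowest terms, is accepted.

Why this works: both vectors square to -9/4, so q(v) = q(w) and R = v + w = 12/17*e1 - 48/17*e2 carries v to w — its own direction survives, the complement (v - w)/2 flips.
Answer: 12/17*e1 - 48/17*e2


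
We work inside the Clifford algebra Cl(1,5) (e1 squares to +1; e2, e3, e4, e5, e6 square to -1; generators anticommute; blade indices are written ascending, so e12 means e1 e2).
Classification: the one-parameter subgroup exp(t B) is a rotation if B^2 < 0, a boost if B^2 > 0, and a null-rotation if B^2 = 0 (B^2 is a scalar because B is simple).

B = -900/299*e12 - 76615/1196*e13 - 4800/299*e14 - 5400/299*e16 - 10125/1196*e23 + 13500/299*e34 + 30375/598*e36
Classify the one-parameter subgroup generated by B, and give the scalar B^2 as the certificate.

B^2 term by term: the squares give (-900/299)^2*(e12)^2 + (-76615/1196)^2*(e13)^2 + (-4800/299)^2*(e14)^2 + (-5400/299)^2*(e16)^2 + (-10125/1196)^2*(e23)^2 + (13500/299)^2*(e34)^2 + (30375/598)^2*(e36)^2 = 810000/89401*(+1) + 5869858225/1430416*(+1) + 23040000/89401*(+1) + 29160000/89401*(+1) + 102515625/1430416*(-1) + 182250000/89401*(-1) + 922640625/357604*(-1) = 25/4 (each basis 2-blade squares to minus the product of its generators' squares); cross terms between blades sharing an index anticommute and cancel; the commuting (index-disjoint) pairs give grade-4 terms 2*c*c'*(blade product), which cancel blade by blade — e1234: -24300000/89401 + 24300000/89401 = 0; e1236: -27337500/89401 + 27337500/89401 = 0; e1346: 145800000/89401 - 145800000/89401 = 0 — confirming B is simple. So B^2 = 25/4.
Answer: boost, certificate B^2 = 25/4. The invariant at work: B^2 = 25/4 is unchanged by conjugation, hence its sign classifies the subgroup whatever basis B is written in.


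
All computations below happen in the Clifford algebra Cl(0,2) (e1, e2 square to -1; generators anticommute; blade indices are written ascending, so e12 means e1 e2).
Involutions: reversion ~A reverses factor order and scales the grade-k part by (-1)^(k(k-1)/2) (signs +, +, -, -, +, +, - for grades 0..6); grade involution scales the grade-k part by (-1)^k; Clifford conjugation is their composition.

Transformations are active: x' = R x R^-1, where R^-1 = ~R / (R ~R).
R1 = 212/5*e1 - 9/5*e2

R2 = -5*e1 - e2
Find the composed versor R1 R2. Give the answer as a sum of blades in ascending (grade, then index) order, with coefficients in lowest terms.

Distribute over the terms of R1 (each basis-blade product reordered to ascending indices, repeated generators contracted through their squares):
(212/5*e1) R2 = 212 - 212/5*e12
(-9/5*e2) R2 = -9/5 - 9*e12
Summing the partial products and collecting blades:
Answer: 1051/5 - 257/5*e12


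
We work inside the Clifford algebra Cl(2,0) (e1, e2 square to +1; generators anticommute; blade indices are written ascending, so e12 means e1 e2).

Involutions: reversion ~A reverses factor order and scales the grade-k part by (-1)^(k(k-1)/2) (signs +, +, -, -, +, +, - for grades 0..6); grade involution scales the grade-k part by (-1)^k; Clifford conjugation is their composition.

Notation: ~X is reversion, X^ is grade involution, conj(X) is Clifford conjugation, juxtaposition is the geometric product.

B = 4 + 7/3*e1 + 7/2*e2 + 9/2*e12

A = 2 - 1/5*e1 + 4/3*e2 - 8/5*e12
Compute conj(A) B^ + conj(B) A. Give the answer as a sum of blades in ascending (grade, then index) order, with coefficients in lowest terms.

first term: 5 - 52/15*e1 - 77/10*e2 + 1043/90*e12
second term: -17/5 - 256/15*e1 + 7/6*e2 - 1729/90*e12
Answer: 8/5 - 308/15*e1 - 98/15*e2 - 343/45*e12


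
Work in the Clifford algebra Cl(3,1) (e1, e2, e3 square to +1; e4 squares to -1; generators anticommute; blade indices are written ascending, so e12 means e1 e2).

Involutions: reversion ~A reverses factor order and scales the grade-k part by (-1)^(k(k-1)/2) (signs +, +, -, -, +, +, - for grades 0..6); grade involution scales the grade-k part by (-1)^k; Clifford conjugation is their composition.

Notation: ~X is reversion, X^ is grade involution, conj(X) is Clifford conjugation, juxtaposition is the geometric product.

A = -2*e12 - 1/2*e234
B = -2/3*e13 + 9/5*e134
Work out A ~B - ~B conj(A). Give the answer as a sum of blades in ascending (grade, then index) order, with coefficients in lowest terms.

first term: -9/10*e12 + 4/3*e23 - 1/3*e124 - 18/5*e234
second term: 9/10*e12 + 4/3*e23 + 1/3*e124 - 18/5*e234
Answer: -9/5*e12 - 2/3*e124


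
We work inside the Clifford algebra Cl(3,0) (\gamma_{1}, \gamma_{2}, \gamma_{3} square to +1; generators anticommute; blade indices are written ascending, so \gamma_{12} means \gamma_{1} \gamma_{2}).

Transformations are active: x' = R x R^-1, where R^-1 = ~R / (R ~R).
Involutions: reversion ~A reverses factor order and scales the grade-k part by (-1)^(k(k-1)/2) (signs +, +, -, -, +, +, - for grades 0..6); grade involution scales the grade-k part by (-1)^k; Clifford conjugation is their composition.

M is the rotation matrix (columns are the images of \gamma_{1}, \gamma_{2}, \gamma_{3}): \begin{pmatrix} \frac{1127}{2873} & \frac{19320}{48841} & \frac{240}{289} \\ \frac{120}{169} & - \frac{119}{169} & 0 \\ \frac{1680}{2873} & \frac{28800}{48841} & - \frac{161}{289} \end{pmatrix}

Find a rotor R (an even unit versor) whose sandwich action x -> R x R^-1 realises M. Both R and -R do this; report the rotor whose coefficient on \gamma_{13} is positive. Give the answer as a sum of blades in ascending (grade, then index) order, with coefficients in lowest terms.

Method: write R = a + b12*\gamma_{12} + b13*\gamma_{13} + b23*\gamma_{23} with a^2 + b12^2 + b13^2 + b23^2 = 1 (so R^-1 = ~R). Expanding the columns R e_j ~R gives tr M = 4a^2 - 1 and, from the antisymmetric part, M21 - M12 = -4a*b12, M13 - M31 = 4a*b13, M32 - M23 = -4a*b23.
Here tr M = -\frac{42441}{48841}, so a^2 = (1 + tr M)/4 = \frac{1600}{48841} and a = ±\frac{40}{221}. Taking a = \frac{40}{221}: M21 - M12 = \frac{15360}{48841}, M13 - M31 = \frac{12000}{48841}, M32 - M23 = \frac{28800}{48841}, giving b12 = -\frac{96}{221}, b13 = \frac{75}{221}, b23 = -\frac{180}{221}, i.e. R = \frac{40}{221} - \frac{96}{221} \gamma_{12} + \frac{75}{221} \gamma_{13} - \frac{180}{221} \gamma_{23}.
Its \gamma_{13} coefficient is already positive.
Answer: \frac{40}{221} - \frac{96}{221} \gamma_{12} + \frac{75}{221} \gamma_{13} - \frac{180}{221} \gamma_{23}. Note: both R and -R realise this M (trace -\frac{42441}{48841}); the covering map identifies them, and the \gamma_{13}-coefficient sign is the tie-breaker.


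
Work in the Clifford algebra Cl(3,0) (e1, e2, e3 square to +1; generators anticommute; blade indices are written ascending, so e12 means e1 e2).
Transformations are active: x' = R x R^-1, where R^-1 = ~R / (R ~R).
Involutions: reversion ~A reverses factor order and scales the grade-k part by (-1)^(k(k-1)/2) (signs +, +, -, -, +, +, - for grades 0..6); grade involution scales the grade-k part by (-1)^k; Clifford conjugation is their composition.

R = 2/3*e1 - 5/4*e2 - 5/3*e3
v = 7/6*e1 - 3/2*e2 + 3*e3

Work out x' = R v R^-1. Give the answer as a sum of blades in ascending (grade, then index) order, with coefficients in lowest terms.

~R = 2/3*e1 - 5/4*e2 - 5/3*e3, and R ~R = 689/144, so R^-1 = ~R / (689/144).
R v = -169/72 + 11/24*e12 + 71/18*e13 - 25/4*e23
Answer: -193/106*e1 + 289/106*e2 - 217/159*e3


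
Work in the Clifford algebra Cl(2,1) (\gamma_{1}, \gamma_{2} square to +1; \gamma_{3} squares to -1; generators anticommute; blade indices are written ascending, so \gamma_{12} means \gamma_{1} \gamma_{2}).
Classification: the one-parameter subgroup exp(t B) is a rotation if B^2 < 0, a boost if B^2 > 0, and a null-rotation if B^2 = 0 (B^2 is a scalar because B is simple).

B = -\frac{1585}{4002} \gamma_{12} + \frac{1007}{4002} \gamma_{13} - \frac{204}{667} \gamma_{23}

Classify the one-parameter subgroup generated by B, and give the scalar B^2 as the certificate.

B^2 term by term: the squares give (-\frac{1585}{4002})^2*(\gamma_{12})^2 + (\frac{1007}{4002})^2*(\gamma_{13})^2 + (-\frac{204}{667})^2*(\gamma_{23})^2 = \frac{2512225}{16016004}*(-1) + \frac{1014049}{16016004}*(+1) + \frac{41616}{444889}*(+1) = 0 (each basis 2-blade squares to minus the product of its generators' squares); cross terms between blades sharing an index anticommute and cancel. So B^2 = 0.
Answer: null-rotation, certificate B^2 = 0. The invariant at work: B^2 = 0 is unchanged by conjugation, hence its sign classifies the subgroup whatever basis B is written in.


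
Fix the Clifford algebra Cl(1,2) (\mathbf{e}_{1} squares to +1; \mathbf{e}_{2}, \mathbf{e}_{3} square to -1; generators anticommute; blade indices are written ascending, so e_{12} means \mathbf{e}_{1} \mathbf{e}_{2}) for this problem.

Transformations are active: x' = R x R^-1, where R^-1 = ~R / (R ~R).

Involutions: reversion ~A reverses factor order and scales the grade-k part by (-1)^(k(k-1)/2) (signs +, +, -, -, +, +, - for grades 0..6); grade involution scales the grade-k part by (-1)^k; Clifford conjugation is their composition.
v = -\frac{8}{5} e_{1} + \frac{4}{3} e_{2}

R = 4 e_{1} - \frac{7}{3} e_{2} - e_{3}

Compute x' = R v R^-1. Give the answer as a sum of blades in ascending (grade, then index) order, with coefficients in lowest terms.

~R = 4 e_{1} - \frac{7}{3} e_{2} - e_{3}, and R ~R = \frac{86}{9}, so R^-1 = ~R / (\frac{86}{9}).
R v = -\frac{148}{45} + \frac{8}{5} e_{12} - \frac{8}{5} e_{13} + \frac{4}{3} e_{23}
Answer: -\frac{248}{215} e_{1} + \frac{176}{645} e_{2} + \frac{148}{215} e_{3}


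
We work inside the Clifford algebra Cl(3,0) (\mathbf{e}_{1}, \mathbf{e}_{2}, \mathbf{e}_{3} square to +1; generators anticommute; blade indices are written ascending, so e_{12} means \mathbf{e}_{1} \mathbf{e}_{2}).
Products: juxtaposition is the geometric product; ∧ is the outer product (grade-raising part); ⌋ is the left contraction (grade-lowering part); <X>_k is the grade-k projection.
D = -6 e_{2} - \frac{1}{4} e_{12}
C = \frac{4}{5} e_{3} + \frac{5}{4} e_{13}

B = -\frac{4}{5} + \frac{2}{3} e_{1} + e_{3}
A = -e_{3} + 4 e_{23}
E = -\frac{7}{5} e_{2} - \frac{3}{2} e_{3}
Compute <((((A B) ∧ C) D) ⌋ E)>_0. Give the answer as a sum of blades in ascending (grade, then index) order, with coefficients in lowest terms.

step 1: -1 + 4 e_{2} + \frac{4}{5} e_{3} + \frac{2}{3} e_{13} - \frac{16}{5} e_{23} + \frac{8}{3} e_{123}
step 2: -\frac{4}{5} e_{3} - \frac{5}{4} e_{13} + \frac{16}{5} e_{23} - 5 e_{123}
step 3: \frac{359}{20} e_{3} - \frac{146}{5} e_{13} - \frac{359}{80} e_{23} - \frac{73}{10} e_{123}
step 4: -\frac{1077}{40}
step 5: -\frac{1077}{40}
Answer: -\frac{1077}{40}


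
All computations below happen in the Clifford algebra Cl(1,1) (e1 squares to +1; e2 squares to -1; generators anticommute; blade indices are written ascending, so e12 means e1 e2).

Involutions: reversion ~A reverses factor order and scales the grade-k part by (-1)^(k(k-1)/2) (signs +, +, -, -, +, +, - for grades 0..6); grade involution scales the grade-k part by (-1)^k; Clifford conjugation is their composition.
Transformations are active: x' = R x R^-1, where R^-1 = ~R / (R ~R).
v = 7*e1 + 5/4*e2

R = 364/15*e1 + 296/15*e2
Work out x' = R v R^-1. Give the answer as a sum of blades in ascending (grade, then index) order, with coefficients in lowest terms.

~R = 364/15*e1 + 296/15*e2, and R ~R = 2992/15, so R^-1 = ~R / (2992/15).
R v = 726/5 - 539/5*e12
Answer: 2408/85*e1 + 9343/340*e2


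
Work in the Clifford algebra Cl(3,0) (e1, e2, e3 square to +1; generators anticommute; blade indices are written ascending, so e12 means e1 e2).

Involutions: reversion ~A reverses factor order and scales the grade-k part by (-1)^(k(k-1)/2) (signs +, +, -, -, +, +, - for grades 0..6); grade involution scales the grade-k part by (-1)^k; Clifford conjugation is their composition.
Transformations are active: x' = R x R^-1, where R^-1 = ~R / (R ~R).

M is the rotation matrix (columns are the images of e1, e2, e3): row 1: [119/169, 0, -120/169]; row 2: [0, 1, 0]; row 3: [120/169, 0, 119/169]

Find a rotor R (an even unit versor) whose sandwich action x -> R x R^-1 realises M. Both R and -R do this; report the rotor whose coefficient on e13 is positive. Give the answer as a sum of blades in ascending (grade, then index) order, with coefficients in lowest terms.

Method: write R = a + b12*e12 + b13*e13 + b23*e23 with a^2 + b12^2 + b13^2 + b23^2 = 1 (so R^-1 = ~R). Expanding the columns R e_j ~R gives tr M = 4a^2 - 1 and, from the antisymmetric part, M21 - M12 = -4a*b12, M13 - M31 = 4a*b13, M32 - M23 = -4a*b23.
Here tr M = 407/169, so a^2 = (1 + tr M)/4 = 144/169 and a = ±12/13. Taking a = 12/13: M21 - M12 = 0, M13 - M31 = -240/169, M32 - M23 = 0, giving b12 = 0, b13 = -5/13, b23 = 0, i.e. R = 12/13 - 5/13*e13.
Its e13 coefficient is negative, so report the other preimage -R.
Answer: -12/13 + 5/13*e13. Key observation: the double cover Spin(3) -> SO(3) sends R and -R to the same matrix (trace 407/169 here), so the stated sign of the e13 coefficient is what selects one sheet.


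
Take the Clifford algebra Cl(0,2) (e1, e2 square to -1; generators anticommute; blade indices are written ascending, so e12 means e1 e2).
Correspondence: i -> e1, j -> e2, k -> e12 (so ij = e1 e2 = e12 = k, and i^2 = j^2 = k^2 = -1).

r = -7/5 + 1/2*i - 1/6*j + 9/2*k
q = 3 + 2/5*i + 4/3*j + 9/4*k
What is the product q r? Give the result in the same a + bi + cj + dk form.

In blades: q = 3 + 2/5*e1 + 4/3*e2 + 9/4*e12, r = -7/5 + 1/2*e1 - 1/6*e2 + 9/2*e12.
Distribute q over r term by term (generator squares from the signature, products reordered to ascending indices): (3)*r = -21/5 + 3/2*e1 - 1/2*e2 + 27/2*e12; (2/5*e1)*r = -1/5 - 14/25*e1 - 9/5*e2 - 1/15*e12; (4/3*e2)*r = 2/9 + 6*e1 - 28/15*e2 - 2/3*e12; (9/4*e12)*r = -81/8 + 3/8*e1 + 9/8*e2 - 63/20*e12.
Sum: -5149/360 + 1463/200*e1 - 73/24*e2 + 577/60*e12; translating back through the correspondence:
Answer: -5149/360 + 1463/200*i - 73/24*j + 577/60*k


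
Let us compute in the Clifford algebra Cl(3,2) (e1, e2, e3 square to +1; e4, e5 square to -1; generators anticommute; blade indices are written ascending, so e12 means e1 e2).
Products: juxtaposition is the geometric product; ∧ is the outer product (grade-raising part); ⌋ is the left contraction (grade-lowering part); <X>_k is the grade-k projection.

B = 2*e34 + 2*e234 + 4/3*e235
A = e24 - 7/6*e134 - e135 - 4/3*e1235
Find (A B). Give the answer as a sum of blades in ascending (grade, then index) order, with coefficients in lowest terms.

step 1: -37/9*e1 - 2*e3 - 11/3*e12 + 2*e23 - 14/3*e145 + 4/3*e345 - 28/9*e1245
Answer: -37/9*e1 - 2*e3 - 11/3*e12 + 2*e23 - 14/3*e145 + 4/3*e345 - 28/9*e1245


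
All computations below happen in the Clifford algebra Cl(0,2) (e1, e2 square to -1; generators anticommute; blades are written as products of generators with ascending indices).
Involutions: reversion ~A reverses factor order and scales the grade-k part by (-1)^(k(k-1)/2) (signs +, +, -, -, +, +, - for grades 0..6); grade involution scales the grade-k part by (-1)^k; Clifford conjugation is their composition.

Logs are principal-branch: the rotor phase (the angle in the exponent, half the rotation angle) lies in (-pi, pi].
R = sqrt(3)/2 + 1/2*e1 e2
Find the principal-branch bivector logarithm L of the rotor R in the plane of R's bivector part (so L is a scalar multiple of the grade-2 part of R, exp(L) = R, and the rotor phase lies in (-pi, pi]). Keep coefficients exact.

The scalar part of R is sqrt(3)/2, which pins the rotor phase on the principal branch; dividing the bivector part by the sine of that phase recovers the unit plane, and L is the phase times that plane.
Concretely: cos(phase) = sqrt(3)/2 gives phase = ±pi/6, and since phase/sin(phase) is even the sign is immaterial: L = (phase/sin(phase)) * <R>_2 = (pi/3) * <R>_2.
Answer: pi/6*e1 e2
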